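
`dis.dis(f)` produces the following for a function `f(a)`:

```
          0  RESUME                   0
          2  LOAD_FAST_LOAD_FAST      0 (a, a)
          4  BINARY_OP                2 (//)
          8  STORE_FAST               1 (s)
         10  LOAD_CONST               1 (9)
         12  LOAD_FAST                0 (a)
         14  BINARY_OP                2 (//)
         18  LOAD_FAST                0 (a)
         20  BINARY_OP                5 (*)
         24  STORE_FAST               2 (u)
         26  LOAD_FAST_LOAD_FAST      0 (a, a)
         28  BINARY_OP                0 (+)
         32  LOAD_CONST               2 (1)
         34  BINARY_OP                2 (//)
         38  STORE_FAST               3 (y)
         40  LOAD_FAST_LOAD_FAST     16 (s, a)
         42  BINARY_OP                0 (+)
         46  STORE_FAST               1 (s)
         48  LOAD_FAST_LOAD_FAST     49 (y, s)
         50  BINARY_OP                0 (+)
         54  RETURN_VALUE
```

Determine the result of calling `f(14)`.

LOAD_FAST_LOAD_FAST a,a → push 14,14. Stack: [14, 14]
BINARY_OP // → 14 // 14 = 1. Stack: [1]
STORE_FAST s → s=1. Stack: []
LOAD_CONST → push 9. Stack: [9]
LOAD_FAST a → push 14. Stack: [9, 14]
BINARY_OP // → 9 // 14 = 0. Stack: [0]
LOAD_FAST a → push 14. Stack: [0, 14]
BINARY_OP * → 0 * 14 = 0. Stack: [0]
STORE_FAST u → u=0. Stack: []
LOAD_FAST_LOAD_FAST a,a → push 14,14. Stack: [14, 14]
BINARY_OP + → 14 + 14 = 28. Stack: [28]
LOAD_CONST → push 1. Stack: [28, 1]
BINARY_OP // → 28 // 1 = 28. Stack: [28]
STORE_FAST y → y=28. Stack: []
LOAD_FAST_LOAD_FAST s,a → push 1,14. Stack: [1, 14]
BINARY_OP + → 1 + 14 = 15. Stack: [15]
STORE_FAST s → s=15. Stack: []
LOAD_FAST_LOAD_FAST y,s → push 28,15. Stack: [28, 15]
BINARY_OP + → 28 + 15 = 43. Stack: [43]
RETURN_VALUE → return 43.

43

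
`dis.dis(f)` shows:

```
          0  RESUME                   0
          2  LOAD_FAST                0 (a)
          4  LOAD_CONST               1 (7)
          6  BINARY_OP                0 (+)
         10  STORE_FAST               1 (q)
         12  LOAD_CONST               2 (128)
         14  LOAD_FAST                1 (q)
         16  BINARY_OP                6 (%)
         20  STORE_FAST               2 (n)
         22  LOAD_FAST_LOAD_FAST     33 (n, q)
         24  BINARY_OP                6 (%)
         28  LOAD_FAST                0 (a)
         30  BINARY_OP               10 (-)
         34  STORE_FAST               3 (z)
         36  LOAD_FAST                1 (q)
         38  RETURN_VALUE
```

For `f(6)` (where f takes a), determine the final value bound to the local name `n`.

LOAD_FAST a → push 6. Stack: [6]
LOAD_CONST → push 7. Stack: [6, 7]
BINARY_OP + → 6 + 7 = 13. Stack: [13]
STORE_FAST q → q=13. Stack: []
LOAD_CONST → push 128. Stack: [128]
LOAD_FAST q → push 13. Stack: [128, 13]
BINARY_OP % → 128 % 13 = 11. Stack: [11]
STORE_FAST n → n=11. Stack: []
LOAD_FAST_LOAD_FAST n,q → push 11,13. Stack: [11, 13]
BINARY_OP % → 11 % 13 = 11. Stack: [11]
LOAD_FAST a → push 6. Stack: [11, 6]
BINARY_OP - → 11 - 6 = 5. Stack: [5]
STORE_FAST z → z=5. Stack: []
LOAD_FAST q → push 13. Stack: [13]
RETURN_VALUE → return 13.

11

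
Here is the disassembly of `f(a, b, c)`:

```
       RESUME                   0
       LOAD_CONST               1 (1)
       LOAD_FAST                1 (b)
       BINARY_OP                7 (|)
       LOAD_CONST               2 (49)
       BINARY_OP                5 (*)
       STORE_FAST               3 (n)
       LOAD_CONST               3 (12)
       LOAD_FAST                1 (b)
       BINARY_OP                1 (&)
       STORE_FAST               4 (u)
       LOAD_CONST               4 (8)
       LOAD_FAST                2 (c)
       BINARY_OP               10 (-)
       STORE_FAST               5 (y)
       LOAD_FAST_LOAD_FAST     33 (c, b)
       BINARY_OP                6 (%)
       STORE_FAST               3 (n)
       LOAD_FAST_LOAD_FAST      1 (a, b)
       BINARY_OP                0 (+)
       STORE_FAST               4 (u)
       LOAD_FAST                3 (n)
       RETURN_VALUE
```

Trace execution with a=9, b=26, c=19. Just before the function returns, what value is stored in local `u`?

LOAD_CONST → push 1. Stack: [1]
LOAD_FAST b → push 26. Stack: [1, 26]
BINARY_OP | → 1 | 26 = 27. Stack: [27]
LOAD_CONST → push 49. Stack: [27, 49]
BINARY_OP * → 27 * 49 = 1323. Stack: [1323]
STORE_FAST n → n=1323. Stack: []
LOAD_CONST → push 12. Stack: [12]
LOAD_FAST b → push 26. Stack: [12, 26]
BINARY_OP & → 12 & 26 = 8. Stack: [8]
STORE_FAST u → u=8. Stack: []
LOAD_CONST → push 8. Stack: [8]
LOAD_FAST c → push 19. Stack: [8, 19]
BINARY_OP - → 8 - 19 = -11. Stack: [-11]
STORE_FAST y → y=-11. Stack: []
LOAD_FAST_LOAD_FAST c,b → push 19,26. Stack: [19, 26]
BINARY_OP % → 19 % 26 = 19. Stack: [19]
STORE_FAST n → n=19. Stack: []
LOAD_FAST_LOAD_FAST a,b → push 9,26. Stack: [9, 26]
BINARY_OP + → 9 + 26 = 35. Stack: [35]
STORE_FAST u → u=35. Stack: []
LOAD_FAST n → push 19. Stack: [19]
RETURN_VALUE → return 19.

35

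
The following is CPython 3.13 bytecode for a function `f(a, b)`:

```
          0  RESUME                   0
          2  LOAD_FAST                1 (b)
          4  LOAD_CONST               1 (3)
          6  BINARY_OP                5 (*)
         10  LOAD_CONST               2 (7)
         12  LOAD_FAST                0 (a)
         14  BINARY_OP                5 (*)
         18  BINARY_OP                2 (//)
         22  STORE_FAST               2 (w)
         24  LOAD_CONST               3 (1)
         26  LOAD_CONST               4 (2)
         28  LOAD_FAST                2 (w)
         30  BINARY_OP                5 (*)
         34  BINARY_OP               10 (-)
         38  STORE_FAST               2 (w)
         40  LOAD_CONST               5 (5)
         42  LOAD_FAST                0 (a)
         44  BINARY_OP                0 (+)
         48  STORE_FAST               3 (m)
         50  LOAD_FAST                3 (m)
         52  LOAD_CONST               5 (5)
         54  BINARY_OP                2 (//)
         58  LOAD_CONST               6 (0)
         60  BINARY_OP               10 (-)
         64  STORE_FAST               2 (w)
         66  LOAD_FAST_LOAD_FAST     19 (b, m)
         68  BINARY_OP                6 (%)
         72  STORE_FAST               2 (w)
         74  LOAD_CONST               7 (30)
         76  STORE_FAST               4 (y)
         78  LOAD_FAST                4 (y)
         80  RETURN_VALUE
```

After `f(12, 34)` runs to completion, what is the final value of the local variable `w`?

LOAD_FAST b → push 34. Stack: [34]
LOAD_CONST → push 3. Stack: [34, 3]
BINARY_OP * → 34 * 3 = 102. Stack: [102]
LOAD_CONST → push 7. Stack: [102, 7]
LOAD_FAST a → push 12. Stack: [102, 7, 12]
BINARY_OP * → 7 * 12 = 84. Stack: [102, 84]
BINARY_OP // → 102 // 84 = 1. Stack: [1]
STORE_FAST w → w=1. Stack: []
LOAD_CONST → push 1. Stack: [1]
LOAD_CONST → push 2. Stack: [1, 2]
LOAD_FAST w → push 1. Stack: [1, 2, 1]
BINARY_OP * → 2 * 1 = 2. Stack: [1, 2]
BINARY_OP - → 1 - 2 = -1. Stack: [-1]
STORE_FAST w → w=-1. Stack: []
LOAD_CONST → push 5. Stack: [5]
LOAD_FAST a → push 12. Stack: [5, 12]
BINARY_OP + → 5 + 12 = 17. Stack: [17]
STORE_FAST m → m=17. Stack: []
LOAD_FAST m → push 17. Stack: [17]
LOAD_CONST → push 5. Stack: [17, 5]
BINARY_OP // → 17 // 5 = 3. Stack: [3]
LOAD_CONST → push 0. Stack: [3, 0]
BINARY_OP - → 3 - 0 = 3. Stack: [3]
STORE_FAST w → w=3. Stack: []
LOAD_FAST_LOAD_FAST b,m → push 34,17. Stack: [34, 17]
BINARY_OP % → 34 % 17 = 0. Stack: [0]
STORE_FAST w → w=0. Stack: []
LOAD_CONST → push 30. Stack: [30]
STORE_FAST y → y=30. Stack: []
LOAD_FAST y → push 30. Stack: [30]
RETURN_VALUE → return 30.

0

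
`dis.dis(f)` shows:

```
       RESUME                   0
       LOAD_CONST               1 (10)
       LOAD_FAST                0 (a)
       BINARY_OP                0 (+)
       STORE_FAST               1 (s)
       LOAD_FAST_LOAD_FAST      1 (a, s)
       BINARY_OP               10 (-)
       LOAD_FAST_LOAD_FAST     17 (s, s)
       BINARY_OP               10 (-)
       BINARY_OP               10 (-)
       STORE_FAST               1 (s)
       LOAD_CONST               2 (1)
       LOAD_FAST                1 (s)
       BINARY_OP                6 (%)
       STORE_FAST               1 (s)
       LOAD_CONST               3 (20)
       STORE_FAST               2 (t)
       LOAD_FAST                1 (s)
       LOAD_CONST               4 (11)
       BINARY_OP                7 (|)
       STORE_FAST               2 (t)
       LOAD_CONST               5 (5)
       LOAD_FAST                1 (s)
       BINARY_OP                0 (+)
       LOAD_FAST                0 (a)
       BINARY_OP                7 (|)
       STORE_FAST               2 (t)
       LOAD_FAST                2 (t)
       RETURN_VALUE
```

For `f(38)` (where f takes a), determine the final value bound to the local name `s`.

LOAD_CONST → push 10. Stack: [10]
LOAD_FAST a → push 38. Stack: [10, 38]
BINARY_OP + → 10 + 38 = 48. Stack: [48]
STORE_FAST s → s=48. Stack: []
LOAD_FAST_LOAD_FAST a,s → push 38,48. Stack: [38, 48]
BINARY_OP - → 38 - 48 = -10. Stack: [-10]
LOAD_FAST_LOAD_FAST s,s → push 48,48. Stack: [-10, 48, 48]
BINARY_OP - → 48 - 48 = 0. Stack: [-10, 0]
BINARY_OP - → -10 - 0 = -10. Stack: [-10]
STORE_FAST s → s=-10. Stack: []
LOAD_CONST → push 1. Stack: [1]
LOAD_FAST s → push -10. Stack: [1, -10]
BINARY_OP % → 1 % -10 = -9. Stack: [-9]
STORE_FAST s → s=-9. Stack: []
LOAD_CONST → push 20. Stack: [20]
STORE_FAST t → t=20. Stack: []
LOAD_FAST s → push -9. Stack: [-9]
LOAD_CONST → push 11. Stack: [-9, 11]
BINARY_OP | → -9 | 11 = -1. Stack: [-1]
STORE_FAST t → t=-1. Stack: []
LOAD_CONST → push 5. Stack: [5]
LOAD_FAST s → push -9. Stack: [5, -9]
BINARY_OP + → 5 + -9 = -4. Stack: [-4]
LOAD_FAST a → push 38. Stack: [-4, 38]
BINARY_OP | → -4 | 38 = -2. Stack: [-2]
STORE_FAST t → t=-2. Stack: []
LOAD_FAST t → push -2. Stack: [-2]
RETURN_VALUE → return -2.

-9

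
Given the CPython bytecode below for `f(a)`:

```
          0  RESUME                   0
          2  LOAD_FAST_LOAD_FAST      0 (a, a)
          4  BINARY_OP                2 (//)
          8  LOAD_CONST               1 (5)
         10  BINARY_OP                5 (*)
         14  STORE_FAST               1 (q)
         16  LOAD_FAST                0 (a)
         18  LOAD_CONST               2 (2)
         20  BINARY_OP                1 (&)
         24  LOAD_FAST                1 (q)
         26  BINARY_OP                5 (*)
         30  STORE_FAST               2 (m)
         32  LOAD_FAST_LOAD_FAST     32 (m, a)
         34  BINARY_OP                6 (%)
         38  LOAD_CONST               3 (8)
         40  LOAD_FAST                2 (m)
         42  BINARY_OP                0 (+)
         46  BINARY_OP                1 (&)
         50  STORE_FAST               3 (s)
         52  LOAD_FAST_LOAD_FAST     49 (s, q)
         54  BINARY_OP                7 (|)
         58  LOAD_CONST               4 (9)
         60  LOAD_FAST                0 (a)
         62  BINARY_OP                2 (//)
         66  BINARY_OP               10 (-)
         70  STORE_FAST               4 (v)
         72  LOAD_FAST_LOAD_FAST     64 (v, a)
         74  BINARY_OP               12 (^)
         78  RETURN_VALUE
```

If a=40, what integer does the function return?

LOAD_FAST_LOAD_FAST a,a → push 40,40. Stack: [40, 40]
BINARY_OP // → 40 // 40 = 1. Stack: [1]
LOAD_CONST → push 5. Stack: [1, 5]
BINARY_OP * → 1 * 5 = 5. Stack: [5]
STORE_FAST q → q=5. Stack: []
LOAD_FAST a → push 40. Stack: [40]
LOAD_CONST → push 2. Stack: [40, 2]
BINARY_OP & → 40 & 2 = 0. Stack: [0]
LOAD_FAST q → push 5. Stack: [0, 5]
BINARY_OP * → 0 * 5 = 0. Stack: [0]
STORE_FAST m → m=0. Stack: []
LOAD_FAST_LOAD_FAST m,a → push 0,40. Stack: [0, 40]
BINARY_OP % → 0 % 40 = 0. Stack: [0]
LOAD_CONST → push 8. Stack: [0, 8]
LOAD_FAST m → push 0. Stack: [0, 8, 0]
BINARY_OP + → 8 + 0 = 8. Stack: [0, 8]
BINARY_OP & → 0 & 8 = 0. Stack: [0]
STORE_FAST s → s=0. Stack: []
LOAD_FAST_LOAD_FAST s,q → push 0,5. Stack: [0, 5]
BINARY_OP | → 0 | 5 = 5. Stack: [5]
LOAD_CONST → push 9. Stack: [5, 9]
LOAD_FAST a → push 40. Stack: [5, 9, 40]
BINARY_OP // → 9 // 40 = 0. Stack: [5, 0]
BINARY_OP - → 5 - 0 = 5. Stack: [5]
STORE_FAST v → v=5. Stack: []
LOAD_FAST_LOAD_FAST v,a → push 5,40. Stack: [5, 40]
BINARY_OP ^ → 5 ^ 40 = 45. Stack: [45]
RETURN_VALUE → return 45.

45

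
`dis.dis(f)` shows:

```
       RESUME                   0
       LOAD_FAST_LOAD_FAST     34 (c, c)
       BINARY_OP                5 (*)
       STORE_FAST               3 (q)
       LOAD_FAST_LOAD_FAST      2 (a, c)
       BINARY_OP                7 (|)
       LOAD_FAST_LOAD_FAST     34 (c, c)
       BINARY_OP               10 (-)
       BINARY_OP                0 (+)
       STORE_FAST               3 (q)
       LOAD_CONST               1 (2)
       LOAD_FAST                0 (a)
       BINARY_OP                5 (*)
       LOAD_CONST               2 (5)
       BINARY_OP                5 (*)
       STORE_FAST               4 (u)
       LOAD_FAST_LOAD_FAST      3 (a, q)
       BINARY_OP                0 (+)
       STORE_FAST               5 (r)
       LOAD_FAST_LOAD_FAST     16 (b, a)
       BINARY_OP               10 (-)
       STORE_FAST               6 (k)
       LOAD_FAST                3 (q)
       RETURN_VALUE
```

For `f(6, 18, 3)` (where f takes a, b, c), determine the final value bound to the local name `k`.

12

LOAD_FAST_LOAD_FAST c,c → push 3,3. Stack: [3, 3]
BINARY_OP * → 3 * 3 = 9. Stack: [9]
STORE_FAST q → q=9. Stack: []
LOAD_FAST_LOAD_FAST a,c → push 6,3. Stack: [6, 3]
BINARY_OP | → 6 | 3 = 7. Stack: [7]
LOAD_FAST_LOAD_FAST c,c → push 3,3. Stack: [7, 3, 3]
BINARY_OP - → 3 - 3 = 0. Stack: [7, 0]
BINARY_OP + → 7 + 0 = 7. Stack: [7]
STORE_FAST q → q=7. Stack: []
LOAD_CONST → push 2. Stack: [2]
LOAD_FAST a → push 6. Stack: [2, 6]
BINARY_OP * → 2 * 6 = 12. Stack: [12]
LOAD_CONST → push 5. Stack: [12, 5]
BINARY_OP * → 12 * 5 = 60. Stack: [60]
STORE_FAST u → u=60. Stack: []
LOAD_FAST_LOAD_FAST a,q → push 6,7. Stack: [6, 7]
BINARY_OP + → 6 + 7 = 13. Stack: [13]
STORE_FAST r → r=13. Stack: []
LOAD_FAST_LOAD_FAST b,a → push 18,6. Stack: [18, 6]
BINARY_OP - → 18 - 6 = 12. Stack: [12]
STORE_FAST k → k=12. Stack: []
LOAD_FAST q → push 7. Stack: [7]
RETURN_VALUE → return 7.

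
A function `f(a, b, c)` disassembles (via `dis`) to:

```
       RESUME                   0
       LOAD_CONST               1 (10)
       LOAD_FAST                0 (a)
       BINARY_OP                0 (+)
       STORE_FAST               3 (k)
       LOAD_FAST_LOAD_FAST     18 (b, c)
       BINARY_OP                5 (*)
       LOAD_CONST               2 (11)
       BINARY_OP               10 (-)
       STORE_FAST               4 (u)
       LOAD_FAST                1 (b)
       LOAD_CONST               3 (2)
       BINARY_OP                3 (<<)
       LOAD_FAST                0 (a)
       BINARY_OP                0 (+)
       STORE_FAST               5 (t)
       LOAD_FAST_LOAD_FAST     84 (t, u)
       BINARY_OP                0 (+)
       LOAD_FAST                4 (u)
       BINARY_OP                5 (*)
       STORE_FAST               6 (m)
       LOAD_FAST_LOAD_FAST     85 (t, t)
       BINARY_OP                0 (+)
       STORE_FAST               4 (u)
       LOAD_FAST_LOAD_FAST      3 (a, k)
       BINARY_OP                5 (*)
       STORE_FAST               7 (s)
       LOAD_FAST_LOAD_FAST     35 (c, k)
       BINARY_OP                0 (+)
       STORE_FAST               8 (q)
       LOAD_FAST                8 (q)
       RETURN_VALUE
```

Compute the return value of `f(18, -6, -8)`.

20

LOAD_CONST → push 10. Stack: [10]
LOAD_FAST a → push 18. Stack: [10, 18]
BINARY_OP + → 10 + 18 = 28. Stack: [28]
STORE_FAST k → k=28. Stack: []
LOAD_FAST_LOAD_FAST b,c → push -6,-8. Stack: [-6, -8]
BINARY_OP * → -6 * -8 = 48. Stack: [48]
LOAD_CONST → push 11. Stack: [48, 11]
BINARY_OP - → 48 - 11 = 37. Stack: [37]
STORE_FAST u → u=37. Stack: []
LOAD_FAST b → push -6. Stack: [-6]
LOAD_CONST → push 2. Stack: [-6, 2]
BINARY_OP << → -6 << 2 = -24. Stack: [-24]
LOAD_FAST a → push 18. Stack: [-24, 18]
BINARY_OP + → -24 + 18 = -6. Stack: [-6]
STORE_FAST t → t=-6. Stack: []
LOAD_FAST_LOAD_FAST t,u → push -6,37. Stack: [-6, 37]
BINARY_OP + → -6 + 37 = 31. Stack: [31]
LOAD_FAST u → push 37. Stack: [31, 37]
BINARY_OP * → 31 * 37 = 1147. Stack: [1147]
STORE_FAST m → m=1147. Stack: []
LOAD_FAST_LOAD_FAST t,t → push -6,-6. Stack: [-6, -6]
BINARY_OP + → -6 + -6 = -12. Stack: [-12]
STORE_FAST u → u=-12. Stack: []
LOAD_FAST_LOAD_FAST a,k → push 18,28. Stack: [18, 28]
BINARY_OP * → 18 * 28 = 504. Stack: [504]
STORE_FAST s → s=504. Stack: []
LOAD_FAST_LOAD_FAST c,k → push -8,28. Stack: [-8, 28]
BINARY_OP + → -8 + 28 = 20. Stack: [20]
STORE_FAST q → q=20. Stack: []
LOAD_FAST q → push 20. Stack: [20]
RETURN_VALUE → return 20.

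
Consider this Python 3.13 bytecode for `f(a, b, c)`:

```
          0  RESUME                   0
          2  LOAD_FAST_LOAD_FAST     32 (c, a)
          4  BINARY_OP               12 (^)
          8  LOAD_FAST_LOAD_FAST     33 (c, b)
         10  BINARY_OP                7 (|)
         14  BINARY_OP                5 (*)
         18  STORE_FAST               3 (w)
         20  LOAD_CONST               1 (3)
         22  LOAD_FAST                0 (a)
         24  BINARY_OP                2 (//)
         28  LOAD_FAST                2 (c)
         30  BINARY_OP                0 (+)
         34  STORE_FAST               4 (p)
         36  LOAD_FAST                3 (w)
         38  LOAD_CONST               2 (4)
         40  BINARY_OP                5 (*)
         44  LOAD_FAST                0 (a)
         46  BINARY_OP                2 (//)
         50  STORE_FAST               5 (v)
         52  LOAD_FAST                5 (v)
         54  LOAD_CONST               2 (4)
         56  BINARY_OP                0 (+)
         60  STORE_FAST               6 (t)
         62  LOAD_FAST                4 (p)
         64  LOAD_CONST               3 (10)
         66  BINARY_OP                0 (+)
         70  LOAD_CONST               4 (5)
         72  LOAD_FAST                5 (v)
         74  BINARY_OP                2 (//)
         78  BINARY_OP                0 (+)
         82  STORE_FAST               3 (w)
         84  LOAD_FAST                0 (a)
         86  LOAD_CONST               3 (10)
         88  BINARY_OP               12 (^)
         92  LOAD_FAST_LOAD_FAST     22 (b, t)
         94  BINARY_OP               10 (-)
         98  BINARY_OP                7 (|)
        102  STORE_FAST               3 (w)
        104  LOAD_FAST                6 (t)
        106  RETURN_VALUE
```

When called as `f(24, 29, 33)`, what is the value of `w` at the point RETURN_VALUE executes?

LOAD_FAST_LOAD_FAST c,a → push 33,24. Stack: [33, 24]
BINARY_OP ^ → 33 ^ 24 = 57. Stack: [57]
LOAD_FAST_LOAD_FAST c,b → push 33,29. Stack: [57, 33, 29]
BINARY_OP | → 33 | 29 = 61. Stack: [57, 61]
BINARY_OP * → 57 * 61 = 3477. Stack: [3477]
STORE_FAST w → w=3477. Stack: []
LOAD_CONST → push 3. Stack: [3]
LOAD_FAST a → push 24. Stack: [3, 24]
BINARY_OP // → 3 // 24 = 0. Stack: [0]
LOAD_FAST c → push 33. Stack: [0, 33]
BINARY_OP + → 0 + 33 = 33. Stack: [33]
STORE_FAST p → p=33. Stack: []
LOAD_FAST w → push 3477. Stack: [3477]
LOAD_CONST → push 4. Stack: [3477, 4]
BINARY_OP * → 3477 * 4 = 13908. Stack: [13908]
LOAD_FAST a → push 24. Stack: [13908, 24]
BINARY_OP // → 13908 // 24 = 579. Stack: [579]
STORE_FAST v → v=579. Stack: []
LOAD_FAST v → push 579. Stack: [579]
LOAD_CONST → push 4. Stack: [579, 4]
BINARY_OP + → 579 + 4 = 583. Stack: [583]
STORE_FAST t → t=583. Stack: []
LOAD_FAST p → push 33. Stack: [33]
LOAD_CONST → push 10. Stack: [33, 10]
BINARY_OP + → 33 + 10 = 43. Stack: [43]
LOAD_CONST → push 5. Stack: [43, 5]
LOAD_FAST v → push 579. Stack: [43, 5, 579]
BINARY_OP // → 5 // 579 = 0. Stack: [43, 0]
BINARY_OP + → 43 + 0 = 43. Stack: [43]
STORE_FAST w → w=43. Stack: []
LOAD_FAST a → push 24. Stack: [24]
LOAD_CONST → push 10. Stack: [24, 10]
BINARY_OP ^ → 24 ^ 10 = 18. Stack: [18]
LOAD_FAST_LOAD_FAST b,t → push 29,583. Stack: [18, 29, 583]
BINARY_OP - → 29 - 583 = -554. Stack: [18, -554]
BINARY_OP | → 18 | -554 = -554. Stack: [-554]
STORE_FAST w → w=-554. Stack: []
LOAD_FAST t → push 583. Stack: [583]
RETURN_VALUE → return 583.

-554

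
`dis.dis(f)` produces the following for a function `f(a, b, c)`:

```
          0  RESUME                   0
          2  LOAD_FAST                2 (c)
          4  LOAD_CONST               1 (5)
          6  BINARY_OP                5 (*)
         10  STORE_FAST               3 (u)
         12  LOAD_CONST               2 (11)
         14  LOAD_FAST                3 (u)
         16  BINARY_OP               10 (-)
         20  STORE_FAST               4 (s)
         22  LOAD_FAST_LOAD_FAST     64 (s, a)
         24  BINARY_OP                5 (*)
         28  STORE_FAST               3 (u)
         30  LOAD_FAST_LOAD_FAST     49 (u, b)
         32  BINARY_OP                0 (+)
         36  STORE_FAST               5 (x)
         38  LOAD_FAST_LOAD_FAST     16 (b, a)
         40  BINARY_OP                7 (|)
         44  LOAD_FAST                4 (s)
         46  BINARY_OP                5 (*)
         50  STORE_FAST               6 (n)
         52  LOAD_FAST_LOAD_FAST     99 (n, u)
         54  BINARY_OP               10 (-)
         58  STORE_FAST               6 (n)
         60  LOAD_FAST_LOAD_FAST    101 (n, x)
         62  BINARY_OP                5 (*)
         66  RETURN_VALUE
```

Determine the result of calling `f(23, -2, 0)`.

LOAD_FAST c → push 0. Stack: [0]
LOAD_CONST → push 5. Stack: [0, 5]
BINARY_OP * → 0 * 5 = 0. Stack: [0]
STORE_FAST u → u=0. Stack: []
LOAD_CONST → push 11. Stack: [11]
LOAD_FAST u → push 0. Stack: [11, 0]
BINARY_OP - → 11 - 0 = 11. Stack: [11]
STORE_FAST s → s=11. Stack: []
LOAD_FAST_LOAD_FAST s,a → push 11,23. Stack: [11, 23]
BINARY_OP * → 11 * 23 = 253. Stack: [253]
STORE_FAST u → u=253. Stack: []
LOAD_FAST_LOAD_FAST u,b → push 253,-2. Stack: [253, -2]
BINARY_OP + → 253 + -2 = 251. Stack: [251]
STORE_FAST x → x=251. Stack: []
LOAD_FAST_LOAD_FAST b,a → push -2,23. Stack: [-2, 23]
BINARY_OP | → -2 | 23 = -1. Stack: [-1]
LOAD_FAST s → push 11. Stack: [-1, 11]
BINARY_OP * → -1 * 11 = -11. Stack: [-11]
STORE_FAST n → n=-11. Stack: []
LOAD_FAST_LOAD_FAST n,u → push -11,253. Stack: [-11, 253]
BINARY_OP - → -11 - 253 = -264. Stack: [-264]
STORE_FAST n → n=-264. Stack: []
LOAD_FAST_LOAD_FAST n,x → push -264,251. Stack: [-264, 251]
BINARY_OP * → -264 * 251 = -66264. Stack: [-66264]
RETURN_VALUE → return -66264.

-66264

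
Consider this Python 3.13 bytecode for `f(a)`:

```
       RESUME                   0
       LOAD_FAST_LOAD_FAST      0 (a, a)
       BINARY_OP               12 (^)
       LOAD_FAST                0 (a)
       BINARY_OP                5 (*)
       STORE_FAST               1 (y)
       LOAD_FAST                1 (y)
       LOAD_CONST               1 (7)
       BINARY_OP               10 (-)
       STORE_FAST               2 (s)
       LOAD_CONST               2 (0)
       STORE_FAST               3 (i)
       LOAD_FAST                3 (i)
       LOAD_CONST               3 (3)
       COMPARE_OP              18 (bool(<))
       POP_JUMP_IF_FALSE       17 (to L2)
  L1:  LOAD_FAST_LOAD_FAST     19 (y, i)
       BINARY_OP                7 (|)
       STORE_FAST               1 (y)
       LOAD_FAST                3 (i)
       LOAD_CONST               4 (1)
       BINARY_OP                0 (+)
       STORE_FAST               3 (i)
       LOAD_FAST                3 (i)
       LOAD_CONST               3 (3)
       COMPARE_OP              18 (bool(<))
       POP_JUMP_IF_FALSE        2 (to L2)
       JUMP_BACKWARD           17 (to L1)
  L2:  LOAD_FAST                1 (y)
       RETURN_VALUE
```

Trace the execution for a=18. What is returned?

LOAD_FAST_LOAD_FAST a,a → push 18,18. Stack: [18, 18]
BINARY_OP ^ → 18 ^ 18 = 0. Stack: [0]
LOAD_FAST a → push 18. Stack: [0, 18]
BINARY_OP * → 0 * 18 = 0. Stack: [0]
STORE_FAST y → y=0. Stack: []
LOAD_FAST y → push 0. Stack: [0]
LOAD_CONST → push 7. Stack: [0, 7]
BINARY_OP - → 0 - 7 = -7. Stack: [-7]
STORE_FAST s → s=-7. Stack: []
LOAD_CONST → push 0. Stack: [0]
STORE_FAST i → i=0. Stack: []
LOAD_FAST i → push 0. Stack: [0]
LOAD_CONST → push 3. Stack: [0, 3]
COMPARE_OP bool(<) → 0 vs 3 = True. Stack: [True]
POP_JUMP_IF_FALSE → pop True; no jump. Stack: []
LOAD_FAST_LOAD_FAST y,i → push 0,0. Stack: [0, 0]
BINARY_OP | → 0 | 0 = 0. Stack: [0]
STORE_FAST y → y=0. Stack: []
LOAD_FAST i → push 0. Stack: [0]
LOAD_CONST → push 1. Stack: [0, 1]
BINARY_OP + → 0 + 1 = 1. Stack: [1]
STORE_FAST i → i=1. Stack: []
LOAD_FAST i → push 1. Stack: [1]
LOAD_CONST → push 3. Stack: [1, 3]
COMPARE_OP bool(<) → 1 vs 3 = True. Stack: [True]
POP_JUMP_IF_FALSE → pop True; no jump. Stack: []
LOAD_FAST_LOAD_FAST y,i → push 0,1. Stack: [0, 1]
BINARY_OP | → 0 | 1 = 1. Stack: [1]
STORE_FAST y → y=1. Stack: []
LOAD_FAST i → push 1. Stack: [1]
LOAD_CONST → push 1. Stack: [1, 1]
BINARY_OP + → 1 + 1 = 2. Stack: [2]
STORE_FAST i → i=2. Stack: []
LOAD_FAST i → push 2. Stack: [2]
LOAD_CONST → push 3. Stack: [2, 3]
COMPARE_OP bool(<) → 2 vs 3 = True. Stack: [True]
POP_JUMP_IF_FALSE → pop True; no jump. Stack: []
LOAD_FAST_LOAD_FAST y,i → push 1,2. Stack: [1, 2]
BINARY_OP | → 1 | 2 = 3. Stack: [3]
STORE_FAST y → y=3. Stack: []
LOAD_FAST i → push 2. Stack: [2]
LOAD_CONST → push 1. Stack: [2, 1]
BINARY_OP + → 2 + 1 = 3. Stack: [3]
STORE_FAST i → i=3. Stack: []
LOAD_FAST i → push 3. Stack: [3]
LOAD_CONST → push 3. Stack: [3, 3]
COMPARE_OP bool(<) → 3 vs 3 = False. Stack: [False]
POP_JUMP_IF_FALSE → pop False; jump. Stack: []
LOAD_FAST y → push 3. Stack: [3]
RETURN_VALUE → return 3.

3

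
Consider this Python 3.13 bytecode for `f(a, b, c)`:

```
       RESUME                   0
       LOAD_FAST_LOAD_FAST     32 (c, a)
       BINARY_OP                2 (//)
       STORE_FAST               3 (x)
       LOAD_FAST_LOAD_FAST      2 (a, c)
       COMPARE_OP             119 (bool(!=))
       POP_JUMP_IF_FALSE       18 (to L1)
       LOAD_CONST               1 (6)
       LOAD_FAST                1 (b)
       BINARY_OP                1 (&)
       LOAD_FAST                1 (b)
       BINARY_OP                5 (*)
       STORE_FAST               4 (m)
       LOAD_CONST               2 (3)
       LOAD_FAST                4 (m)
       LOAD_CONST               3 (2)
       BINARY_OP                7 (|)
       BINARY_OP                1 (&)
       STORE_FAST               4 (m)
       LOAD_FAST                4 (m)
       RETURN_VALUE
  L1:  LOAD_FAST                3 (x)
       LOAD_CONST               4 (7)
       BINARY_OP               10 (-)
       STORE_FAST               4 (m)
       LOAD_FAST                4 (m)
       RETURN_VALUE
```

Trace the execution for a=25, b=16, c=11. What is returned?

LOAD_FAST_LOAD_FAST c,a → push 11,25. Stack: [11, 25]
BINARY_OP // → 11 // 25 = 0. Stack: [0]
STORE_FAST x → x=0. Stack: []
LOAD_FAST_LOAD_FAST a,c → push 25,11. Stack: [25, 11]
COMPARE_OP bool(!=) → 25 vs 11 = True. Stack: [True]
POP_JUMP_IF_FALSE → pop True; no jump. Stack: []
LOAD_CONST → push 6. Stack: [6]
LOAD_FAST b → push 16. Stack: [6, 16]
BINARY_OP & → 6 & 16 = 0. Stack: [0]
LOAD_FAST b → push 16. Stack: [0, 16]
BINARY_OP * → 0 * 16 = 0. Stack: [0]
STORE_FAST m → m=0. Stack: []
LOAD_CONST → push 3. Stack: [3]
LOAD_FAST m → push 0. Stack: [3, 0]
LOAD_CONST → push 2. Stack: [3, 0, 2]
BINARY_OP | → 0 | 2 = 2. Stack: [3, 2]
BINARY_OP & → 3 & 2 = 2. Stack: [2]
STORE_FAST m → m=2. Stack: []
LOAD_FAST m → push 2. Stack: [2]
RETURN_VALUE → return 2.

2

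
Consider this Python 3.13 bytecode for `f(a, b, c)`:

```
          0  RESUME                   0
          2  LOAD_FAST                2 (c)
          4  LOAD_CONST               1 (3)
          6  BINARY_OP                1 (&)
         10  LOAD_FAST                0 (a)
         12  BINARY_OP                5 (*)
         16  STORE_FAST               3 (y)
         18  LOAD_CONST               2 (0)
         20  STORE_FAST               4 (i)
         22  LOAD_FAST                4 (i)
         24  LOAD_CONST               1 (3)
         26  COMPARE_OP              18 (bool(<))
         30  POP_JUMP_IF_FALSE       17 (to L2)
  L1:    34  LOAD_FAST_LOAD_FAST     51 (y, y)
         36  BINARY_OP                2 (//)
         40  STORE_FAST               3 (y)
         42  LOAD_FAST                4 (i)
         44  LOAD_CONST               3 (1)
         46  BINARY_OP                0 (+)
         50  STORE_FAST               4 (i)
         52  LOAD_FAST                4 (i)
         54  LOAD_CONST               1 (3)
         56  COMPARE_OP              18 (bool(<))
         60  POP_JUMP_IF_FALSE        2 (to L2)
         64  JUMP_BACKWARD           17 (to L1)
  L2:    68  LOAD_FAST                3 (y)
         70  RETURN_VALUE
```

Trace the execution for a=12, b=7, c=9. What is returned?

LOAD_FAST c → push 9. Stack: [9]
LOAD_CONST → push 3. Stack: [9, 3]
BINARY_OP & → 9 & 3 = 1. Stack: [1]
LOAD_FAST a → push 12. Stack: [1, 12]
BINARY_OP * → 1 * 12 = 12. Stack: [12]
STORE_FAST y → y=12. Stack: []
LOAD_CONST → push 0. Stack: [0]
STORE_FAST i → i=0. Stack: []
LOAD_FAST i → push 0. Stack: [0]
LOAD_CONST → push 3. Stack: [0, 3]
COMPARE_OP bool(<) → 0 vs 3 = True. Stack: [True]
POP_JUMP_IF_FALSE → pop True; no jump. Stack: []
LOAD_FAST_LOAD_FAST y,y → push 12,12. Stack: [12, 12]
BINARY_OP // → 12 // 12 = 1. Stack: [1]
STORE_FAST y → y=1. Stack: []
LOAD_FAST i → push 0. Stack: [0]
LOAD_CONST → push 1. Stack: [0, 1]
BINARY_OP + → 0 + 1 = 1. Stack: [1]
STORE_FAST i → i=1. Stack: []
LOAD_FAST i → push 1. Stack: [1]
LOAD_CONST → push 3. Stack: [1, 3]
COMPARE_OP bool(<) → 1 vs 3 = True. Stack: [True]
POP_JUMP_IF_FALSE → pop True; no jump. Stack: []
LOAD_FAST_LOAD_FAST y,y → push 1,1. Stack: [1, 1]
BINARY_OP // → 1 // 1 = 1. Stack: [1]
STORE_FAST y → y=1. Stack: []
LOAD_FAST i → push 1. Stack: [1]
LOAD_CONST → push 1. Stack: [1, 1]
BINARY_OP + → 1 + 1 = 2. Stack: [2]
STORE_FAST i → i=2. Stack: []
LOAD_FAST i → push 2. Stack: [2]
LOAD_CONST → push 3. Stack: [2, 3]
COMPARE_OP bool(<) → 2 vs 3 = True. Stack: [True]
POP_JUMP_IF_FALSE → pop True; no jump. Stack: []
LOAD_FAST_LOAD_FAST y,y → push 1,1. Stack: [1, 1]
BINARY_OP // → 1 // 1 = 1. Stack: [1]
STORE_FAST y → y=1. Stack: []
LOAD_FAST i → push 2. Stack: [2]
LOAD_CONST → push 1. Stack: [2, 1]
BINARY_OP + → 2 + 1 = 3. Stack: [3]
STORE_FAST i → i=3. Stack: []
LOAD_FAST i → push 3. Stack: [3]
LOAD_CONST → push 3. Stack: [3, 3]
COMPARE_OP bool(<) → 3 vs 3 = False. Stack: [False]
POP_JUMP_IF_FALSE → pop False; jump. Stack: []
LOAD_FAST y → push 1. Stack: [1]
RETURN_VALUE → return 1.

1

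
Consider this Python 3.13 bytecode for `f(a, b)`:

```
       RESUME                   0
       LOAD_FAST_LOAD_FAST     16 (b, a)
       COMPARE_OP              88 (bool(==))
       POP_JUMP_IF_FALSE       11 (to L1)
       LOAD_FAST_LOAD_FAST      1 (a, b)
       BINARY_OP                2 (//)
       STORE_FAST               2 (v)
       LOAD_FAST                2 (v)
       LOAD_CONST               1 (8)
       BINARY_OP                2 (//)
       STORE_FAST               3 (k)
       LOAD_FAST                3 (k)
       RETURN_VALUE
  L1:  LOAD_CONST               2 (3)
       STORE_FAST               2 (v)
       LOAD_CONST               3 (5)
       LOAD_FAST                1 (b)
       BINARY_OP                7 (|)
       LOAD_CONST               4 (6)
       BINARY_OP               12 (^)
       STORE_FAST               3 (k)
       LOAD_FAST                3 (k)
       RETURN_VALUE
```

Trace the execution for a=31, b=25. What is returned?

LOAD_FAST_LOAD_FAST b,a → push 25,31. Stack: [25, 31]
COMPARE_OP bool(==) → 25 vs 31 = False. Stack: [False]
POP_JUMP_IF_FALSE → pop False; jump. Stack: []
LOAD_CONST → push 3. Stack: [3]
STORE_FAST v → v=3. Stack: []
LOAD_CONST → push 5. Stack: [5]
LOAD_FAST b → push 25. Stack: [5, 25]
BINARY_OP | → 5 | 25 = 29. Stack: [29]
LOAD_CONST → push 6. Stack: [29, 6]
BINARY_OP ^ → 29 ^ 6 = 27. Stack: [27]
STORE_FAST k → k=27. Stack: []
LOAD_FAST k → push 27. Stack: [27]
RETURN_VALUE → return 27.

27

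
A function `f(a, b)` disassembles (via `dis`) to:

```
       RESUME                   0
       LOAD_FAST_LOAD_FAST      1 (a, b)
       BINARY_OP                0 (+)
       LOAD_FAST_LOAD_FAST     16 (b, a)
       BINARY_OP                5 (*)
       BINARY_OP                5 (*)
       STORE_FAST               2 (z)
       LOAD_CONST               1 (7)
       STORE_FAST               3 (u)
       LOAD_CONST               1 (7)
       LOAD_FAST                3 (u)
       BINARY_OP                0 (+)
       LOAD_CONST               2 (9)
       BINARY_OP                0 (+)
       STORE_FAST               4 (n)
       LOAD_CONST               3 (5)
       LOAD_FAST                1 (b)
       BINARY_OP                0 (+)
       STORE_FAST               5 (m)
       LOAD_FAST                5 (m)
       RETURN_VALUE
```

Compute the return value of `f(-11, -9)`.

LOAD_FAST_LOAD_FAST a,b → push -11,-9. Stack: [-11, -9]
BINARY_OP + → -11 + -9 = -20. Stack: [-20]
LOAD_FAST_LOAD_FAST b,a → push -9,-11. Stack: [-20, -9, -11]
BINARY_OP * → -9 * -11 = 99. Stack: [-20, 99]
BINARY_OP * → -20 * 99 = -1980. Stack: [-1980]
STORE_FAST z → z=-1980. Stack: []
LOAD_CONST → push 7. Stack: [7]
STORE_FAST u → u=7. Stack: []
LOAD_CONST → push 7. Stack: [7]
LOAD_FAST u → push 7. Stack: [7, 7]
BINARY_OP + → 7 + 7 = 14. Stack: [14]
LOAD_CONST → push 9. Stack: [14, 9]
BINARY_OP + → 14 + 9 = 23. Stack: [23]
STORE_FAST n → n=23. Stack: []
LOAD_CONST → push 5. Stack: [5]
LOAD_FAST b → push -9. Stack: [5, -9]
BINARY_OP + → 5 + -9 = -4. Stack: [-4]
STORE_FAST m → m=-4. Stack: []
LOAD_FAST m → push -4. Stack: [-4]
RETURN_VALUE → return -4.

-4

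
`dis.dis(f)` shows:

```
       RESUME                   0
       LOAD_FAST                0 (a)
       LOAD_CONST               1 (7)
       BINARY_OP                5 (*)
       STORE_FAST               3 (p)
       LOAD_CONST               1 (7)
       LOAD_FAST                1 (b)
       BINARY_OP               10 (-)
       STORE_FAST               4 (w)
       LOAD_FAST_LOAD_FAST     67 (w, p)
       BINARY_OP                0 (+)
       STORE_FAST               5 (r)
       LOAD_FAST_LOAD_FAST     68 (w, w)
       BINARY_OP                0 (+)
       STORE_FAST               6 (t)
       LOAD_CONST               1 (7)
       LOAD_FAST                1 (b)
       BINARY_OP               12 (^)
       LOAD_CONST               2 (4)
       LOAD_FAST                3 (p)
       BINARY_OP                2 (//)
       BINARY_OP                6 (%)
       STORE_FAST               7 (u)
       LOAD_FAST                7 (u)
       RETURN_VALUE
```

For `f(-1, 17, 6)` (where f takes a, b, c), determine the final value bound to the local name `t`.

-20

LOAD_FAST a → push -1. Stack: [-1]
LOAD_CONST → push 7. Stack: [-1, 7]
BINARY_OP * → -1 * 7 = -7. Stack: [-7]
STORE_FAST p → p=-7. Stack: []
LOAD_CONST → push 7. Stack: [7]
LOAD_FAST b → push 17. Stack: [7, 17]
BINARY_OP - → 7 - 17 = -10. Stack: [-10]
STORE_FAST w → w=-10. Stack: []
LOAD_FAST_LOAD_FAST w,p → push -10,-7. Stack: [-10, -7]
BINARY_OP + → -10 + -7 = -17. Stack: [-17]
STORE_FAST r → r=-17. Stack: []
LOAD_FAST_LOAD_FAST w,w → push -10,-10. Stack: [-10, -10]
BINARY_OP + → -10 + -10 = -20. Stack: [-20]
STORE_FAST t → t=-20. Stack: []
LOAD_CONST → push 7. Stack: [7]
LOAD_FAST b → push 17. Stack: [7, 17]
BINARY_OP ^ → 7 ^ 17 = 22. Stack: [22]
LOAD_CONST → push 4. Stack: [22, 4]
LOAD_FAST p → push -7. Stack: [22, 4, -7]
BINARY_OP // → 4 // -7 = -1. Stack: [22, -1]
BINARY_OP % → 22 % -1 = 0. Stack: [0]
STORE_FAST u → u=0. Stack: []
LOAD_FAST u → push 0. Stack: [0]
RETURN_VALUE → return 0.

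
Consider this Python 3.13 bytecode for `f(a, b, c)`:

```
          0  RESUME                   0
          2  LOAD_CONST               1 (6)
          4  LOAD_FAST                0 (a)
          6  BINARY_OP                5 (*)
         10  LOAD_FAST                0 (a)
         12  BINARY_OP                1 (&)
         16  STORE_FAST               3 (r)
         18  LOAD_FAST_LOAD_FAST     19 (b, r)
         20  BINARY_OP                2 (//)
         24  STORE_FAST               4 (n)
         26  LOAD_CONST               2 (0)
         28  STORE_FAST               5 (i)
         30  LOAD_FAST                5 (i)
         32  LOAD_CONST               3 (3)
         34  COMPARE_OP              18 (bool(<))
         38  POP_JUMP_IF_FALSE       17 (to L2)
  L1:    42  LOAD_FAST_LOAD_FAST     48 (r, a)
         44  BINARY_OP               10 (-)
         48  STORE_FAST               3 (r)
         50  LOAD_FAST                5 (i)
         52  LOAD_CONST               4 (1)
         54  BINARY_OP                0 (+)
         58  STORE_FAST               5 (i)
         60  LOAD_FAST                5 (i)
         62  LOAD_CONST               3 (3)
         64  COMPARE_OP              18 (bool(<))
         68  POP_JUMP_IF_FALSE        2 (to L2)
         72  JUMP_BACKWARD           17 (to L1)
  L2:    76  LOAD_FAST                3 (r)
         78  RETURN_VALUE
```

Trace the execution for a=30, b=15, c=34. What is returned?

LOAD_CONST → push 6. Stack: [6]
LOAD_FAST a → push 30. Stack: [6, 30]
BINARY_OP * → 6 * 30 = 180. Stack: [180]
LOAD_FAST a → push 30. Stack: [180, 30]
BINARY_OP & → 180 & 30 = 20. Stack: [20]
STORE_FAST r → r=20. Stack: []
LOAD_FAST_LOAD_FAST b,r → push 15,20. Stack: [15, 20]
BINARY_OP // → 15 // 20 = 0. Stack: [0]
STORE_FAST n → n=0. Stack: []
LOAD_CONST → push 0. Stack: [0]
STORE_FAST i → i=0. Stack: []
LOAD_FAST i → push 0. Stack: [0]
LOAD_CONST → push 3. Stack: [0, 3]
COMPARE_OP bool(<) → 0 vs 3 = True. Stack: [True]
POP_JUMP_IF_FALSE → pop True; no jump. Stack: []
LOAD_FAST_LOAD_FAST r,a → push 20,30. Stack: [20, 30]
BINARY_OP - → 20 - 30 = -10. Stack: [-10]
STORE_FAST r → r=-10. Stack: []
LOAD_FAST i → push 0. Stack: [0]
LOAD_CONST → push 1. Stack: [0, 1]
BINARY_OP + → 0 + 1 = 1. Stack: [1]
STORE_FAST i → i=1. Stack: []
LOAD_FAST i → push 1. Stack: [1]
LOAD_CONST → push 3. Stack: [1, 3]
COMPARE_OP bool(<) → 1 vs 3 = True. Stack: [True]
POP_JUMP_IF_FALSE → pop True; no jump. Stack: []
LOAD_FAST_LOAD_FAST r,a → push -10,30. Stack: [-10, 30]
BINARY_OP - → -10 - 30 = -40. Stack: [-40]
STORE_FAST r → r=-40. Stack: []
LOAD_FAST i → push 1. Stack: [1]
LOAD_CONST → push 1. Stack: [1, 1]
BINARY_OP + → 1 + 1 = 2. Stack: [2]
STORE_FAST i → i=2. Stack: []
LOAD_FAST i → push 2. Stack: [2]
LOAD_CONST → push 3. Stack: [2, 3]
COMPARE_OP bool(<) → 2 vs 3 = True. Stack: [True]
POP_JUMP_IF_FALSE → pop True; no jump. Stack: []
LOAD_FAST_LOAD_FAST r,a → push -40,30. Stack: [-40, 30]
BINARY_OP - → -40 - 30 = -70. Stack: [-70]
STORE_FAST r → r=-70. Stack: []
LOAD_FAST i → push 2. Stack: [2]
LOAD_CONST → push 1. Stack: [2, 1]
BINARY_OP + → 2 + 1 = 3. Stack: [3]
STORE_FAST i → i=3. Stack: []
LOAD_FAST i → push 3. Stack: [3]
LOAD_CONST → push 3. Stack: [3, 3]
COMPARE_OP bool(<) → 3 vs 3 = False. Stack: [False]
POP_JUMP_IF_FALSE → pop False; jump. Stack: []
LOAD_FAST r → push -70. Stack: [-70]
RETURN_VALUE → return -70.

-70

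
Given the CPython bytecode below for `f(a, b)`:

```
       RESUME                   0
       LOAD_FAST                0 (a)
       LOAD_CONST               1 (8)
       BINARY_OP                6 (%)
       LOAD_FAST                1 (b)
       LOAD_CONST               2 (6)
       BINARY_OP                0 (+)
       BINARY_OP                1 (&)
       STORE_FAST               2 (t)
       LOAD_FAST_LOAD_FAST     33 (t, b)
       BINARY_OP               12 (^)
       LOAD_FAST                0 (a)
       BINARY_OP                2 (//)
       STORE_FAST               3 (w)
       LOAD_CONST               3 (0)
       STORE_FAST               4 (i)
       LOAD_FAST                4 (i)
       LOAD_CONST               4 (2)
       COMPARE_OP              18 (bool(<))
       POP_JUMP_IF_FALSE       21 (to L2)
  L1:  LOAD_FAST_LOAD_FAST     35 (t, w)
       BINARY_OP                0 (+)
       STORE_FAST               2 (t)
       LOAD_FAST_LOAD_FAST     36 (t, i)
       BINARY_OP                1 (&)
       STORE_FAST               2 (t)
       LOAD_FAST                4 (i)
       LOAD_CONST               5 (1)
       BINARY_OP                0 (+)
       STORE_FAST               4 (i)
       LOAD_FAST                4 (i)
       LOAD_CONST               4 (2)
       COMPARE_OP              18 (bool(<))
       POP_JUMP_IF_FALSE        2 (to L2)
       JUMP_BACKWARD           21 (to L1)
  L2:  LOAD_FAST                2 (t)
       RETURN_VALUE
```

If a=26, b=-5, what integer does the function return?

LOAD_FAST a → push 26. Stack: [26]
LOAD_CONST → push 8. Stack: [26, 8]
BINARY_OP % → 26 % 8 = 2. Stack: [2]
LOAD_FAST b → push -5. Stack: [2, -5]
LOAD_CONST → push 6. Stack: [2, -5, 6]
BINARY_OP + → -5 + 6 = 1. Stack: [2, 1]
BINARY_OP & → 2 & 1 = 0. Stack: [0]
STORE_FAST t → t=0. Stack: []
LOAD_FAST_LOAD_FAST t,b → push 0,-5. Stack: [0, -5]
BINARY_OP ^ → 0 ^ -5 = -5. Stack: [-5]
LOAD_FAST a → push 26. Stack: [-5, 26]
BINARY_OP // → -5 // 26 = -1. Stack: [-1]
STORE_FAST w → w=-1. Stack: []
LOAD_CONST → push 0. Stack: [0]
STORE_FAST i → i=0. Stack: []
LOAD_FAST i → push 0. Stack: [0]
LOAD_CONST → push 2. Stack: [0, 2]
COMPARE_OP bool(<) → 0 vs 2 = True. Stack: [True]
POP_JUMP_IF_FALSE → pop True; no jump. Stack: []
LOAD_FAST_LOAD_FAST t,w → push 0,-1. Stack: [0, -1]
BINARY_OP + → 0 + -1 = -1. Stack: [-1]
STORE_FAST t → t=-1. Stack: []
LOAD_FAST_LOAD_FAST t,i → push -1,0. Stack: [-1, 0]
BINARY_OP & → -1 & 0 = 0. Stack: [0]
STORE_FAST t → t=0. Stack: []
LOAD_FAST i → push 0. Stack: [0]
LOAD_CONST → push 1. Stack: [0, 1]
BINARY_OP + → 0 + 1 = 1. Stack: [1]
STORE_FAST i → i=1. Stack: []
LOAD_FAST i → push 1. Stack: [1]
LOAD_CONST → push 2. Stack: [1, 2]
COMPARE_OP bool(<) → 1 vs 2 = True. Stack: [True]
POP_JUMP_IF_FALSE → pop True; no jump. Stack: []
LOAD_FAST_LOAD_FAST t,w → push 0,-1. Stack: [0, -1]
BINARY_OP + → 0 + -1 = -1. Stack: [-1]
STORE_FAST t → t=-1. Stack: []
LOAD_FAST_LOAD_FAST t,i → push -1,1. Stack: [-1, 1]
BINARY_OP & → -1 & 1 = 1. Stack: [1]
STORE_FAST t → t=1. Stack: []
LOAD_FAST i → push 1. Stack: [1]
LOAD_CONST → push 1. Stack: [1, 1]
BINARY_OP + → 1 + 1 = 2. Stack: [2]
STORE_FAST i → i=2. Stack: []
LOAD_FAST i → push 2. Stack: [2]
LOAD_CONST → push 2. Stack: [2, 2]
COMPARE_OP bool(<) → 2 vs 2 = False. Stack: [False]
POP_JUMP_IF_FALSE → pop False; jump. Stack: []
LOAD_FAST t → push 1. Stack: [1]
RETURN_VALUE → return 1.

1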